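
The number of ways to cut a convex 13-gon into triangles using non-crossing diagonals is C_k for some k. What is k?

A convex 13-gon is triangulated into 11 triangles, and the number of such triangulations is the Catalan number C_{13−2} = C_11.

11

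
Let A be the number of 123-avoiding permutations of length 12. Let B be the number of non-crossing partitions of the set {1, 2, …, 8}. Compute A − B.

Permutations of [n] avoiding any single length-3 pattern are counted by C_n; here n = 12. So A = C_12 = 208012.
Non-crossing partitions of an n-element set are counted by C_n; here n = 8. So B = C_8 = 1430.
A − B = 208012 − 1430 = 206582.

206582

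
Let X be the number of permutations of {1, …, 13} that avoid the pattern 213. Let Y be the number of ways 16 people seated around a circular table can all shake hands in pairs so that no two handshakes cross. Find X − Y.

For any fixed pattern of length 3, the pattern-avoiding permutations of [13] number C_13. So X = C_13 = 742900.
With 16 = 2·8 people, non-crossing handshake pairings are non-crossing perfect matchings on a circle, counted by C_8. So Y = C_8 = 1430.
X − Y = 742900 − 1430 = 741470.

741470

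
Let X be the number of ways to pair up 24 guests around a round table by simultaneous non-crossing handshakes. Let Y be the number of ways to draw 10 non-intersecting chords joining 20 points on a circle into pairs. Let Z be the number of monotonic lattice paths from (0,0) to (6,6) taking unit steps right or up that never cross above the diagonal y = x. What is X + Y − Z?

224676

With 24 = 2·12 people, non-crossing handshake pairings are non-crossing perfect matchings on a circle, counted by C_12. So X = C_12 = 208012.
Pairing 20 circle points by 10 non-crossing chords gives C_10 matchings. So Y = C_10 = 16796.
Monotone paths in an n×n grid that stay weakly below the diagonal are counted by C_n; here n = 6. So Z = C_6 = 132.
X + Y − Z = 208012 + 16796 − 132 = 224676.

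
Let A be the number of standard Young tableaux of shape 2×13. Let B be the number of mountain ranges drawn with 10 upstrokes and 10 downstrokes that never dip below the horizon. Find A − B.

726104

Standard Young tableaux of shape 2×n are counted by C_n; here n = 13. So A = C_13 = 742900.
Paths of 10 up- and 10 down-steps that never dip below the axis are Dyck paths; their count is C_10. So B = C_10 = 16796.
A − B = 742900 − 16796 = 726104.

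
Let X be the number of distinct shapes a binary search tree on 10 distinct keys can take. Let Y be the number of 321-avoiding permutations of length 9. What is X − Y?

Binary trees (left/right distinguished) on n nodes are counted by C_n; here n = 10. So X = C_10 = 16796.
For any fixed pattern of length 3, the pattern-avoiding permutations of [9] number C_9. So Y = C_9 = 4862.
X − Y = 16796 − 4862 = 11934.

11934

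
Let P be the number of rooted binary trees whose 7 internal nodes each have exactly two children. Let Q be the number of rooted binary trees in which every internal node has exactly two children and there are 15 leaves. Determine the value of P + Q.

Full binary trees with n internal nodes are counted by C_n; here n = 7. So P = C_7 = 429.
Full binary trees with 15 leaves have 15−1 = 14 internal nodes, so there are C_14 of them. So Q = C_14 = 2674440.
P + Q = 429 + 2674440 = 2674869.

2674869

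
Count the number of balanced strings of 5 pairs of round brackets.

A balanced arrangement of 5 bracket pairs is a Dyck word of semilength 5, so the count is C_5.
C_5 = C(10,5)/6 = 252/6 = 42.

42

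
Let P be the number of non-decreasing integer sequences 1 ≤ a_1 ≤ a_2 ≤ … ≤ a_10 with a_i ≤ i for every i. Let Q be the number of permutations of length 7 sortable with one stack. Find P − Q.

Such sub-staircase sequences of length n are counted by C_n; here n = 10. So P = C_10 = 16796.
By Knuth's characterisation, the stack-sortable permutations of length 7 are the 231-avoiders, numbering C_7. So Q = C_7 = 429.
P − Q = 16796 − 429 = 16367.

16367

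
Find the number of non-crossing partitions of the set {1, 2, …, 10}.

16796

Non-crossing partitions of an n-element set are counted by C_n; here n = 10.
C_10 = C(20,10)/11 = 184756/11 = 16796.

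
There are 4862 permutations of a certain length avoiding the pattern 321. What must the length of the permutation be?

9

Permutations of [n] avoiding a fixed length-3 pattern are counted by C_n; 4862 = C_9.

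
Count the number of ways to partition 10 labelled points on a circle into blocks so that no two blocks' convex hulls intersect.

16796

The non-crossing partitions of [10] form a lattice of size C_10.
C_10 = C(20,10)/11 = 184756/11 = 16796.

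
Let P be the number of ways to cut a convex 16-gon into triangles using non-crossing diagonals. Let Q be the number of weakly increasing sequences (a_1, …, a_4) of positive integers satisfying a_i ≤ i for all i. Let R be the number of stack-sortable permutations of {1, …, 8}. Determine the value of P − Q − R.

2672996

A convex 16-gon is triangulated into 14 triangles, and the number of such triangulations is the Catalan number C_{16−2} = C_14. So P = C_14 = 2674440.
Weakly increasing sequences with a_i ≤ i biject with Dyck paths of semilength 4, so there are C_4. So Q = C_4 = 14.
By Knuth's characterisation, the stack-sortable permutations of length 8 are the 231-avoiders, numbering C_8. So R = C_8 = 1430.
P − Q − R = 2674440 − 14 − 1430 = 2672996.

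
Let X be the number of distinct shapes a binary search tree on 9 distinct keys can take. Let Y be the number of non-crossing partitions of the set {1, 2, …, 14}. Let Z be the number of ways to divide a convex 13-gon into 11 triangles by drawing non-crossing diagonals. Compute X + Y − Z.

There are C_n binary search tree shapes on n keys; with n = 9 that is C_9. So X = C_9 = 4862.
The non-crossing partitions of [14] form a lattice of size C_14. So Y = C_14 = 2674440.
Triangulations of a convex m-gon are counted by C_{m−2}; with m = 13 this is C_11. So Z = C_11 = 58786.
X + Y − Z = 4862 + 2674440 − 58786 = 2620516.

2620516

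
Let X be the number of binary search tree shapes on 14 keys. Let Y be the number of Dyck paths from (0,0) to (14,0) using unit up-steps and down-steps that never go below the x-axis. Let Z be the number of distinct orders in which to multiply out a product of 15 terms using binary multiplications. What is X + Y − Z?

429

Binary trees (left/right distinguished) on n nodes are counted by C_n; here n = 14. So X = C_14 = 2674440.
Dyck paths of semilength n (length 2n) are counted by C_n; here n = 7. So Y = C_7 = 429.
Ways to associate a product of 15 factors correspond to binary trees on 15 leaves, so the count is C_14. So Z = C_14 = 2674440.
X + Y − Z = 2674440 + 429 − 2674440 = 429.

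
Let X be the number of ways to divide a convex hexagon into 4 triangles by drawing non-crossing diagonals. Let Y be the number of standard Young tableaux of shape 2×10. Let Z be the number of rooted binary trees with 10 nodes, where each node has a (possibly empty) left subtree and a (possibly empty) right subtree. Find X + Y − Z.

14

Triangulations of a convex m-gon are counted by C_{m−2}; with m = 6 this is C_4. So X = C_4 = 14.
By the hook-length formula (or a Dyck-path bijection), SYT of shape 2×10 number C_10. So Y = C_10 = 16796.
Rooted binary trees with 10 nodes (each child slot possibly empty) number C_10. So Z = C_10 = 16796.
X + Y − Z = 14 + 16796 − 16796 = 14.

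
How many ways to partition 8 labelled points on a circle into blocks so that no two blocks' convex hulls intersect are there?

Non-crossing partitions of an n-element set are counted by C_n; here n = 8.
C_8 = C(16,8)/9 = 12870/9 = 1430.

1430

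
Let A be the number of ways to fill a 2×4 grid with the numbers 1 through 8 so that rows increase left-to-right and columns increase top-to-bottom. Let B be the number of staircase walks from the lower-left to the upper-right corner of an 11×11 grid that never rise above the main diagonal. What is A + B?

Standard Young tableaux of shape 2×n are counted by C_n; here n = 4. So A = C_4 = 14.
Sub-diagonal monotone paths from (0,0) to (11,11) biject with Dyck paths of semilength 11, giving C_11. So B = C_11 = 58786.
A + B = 14 + 58786 = 58800.

58800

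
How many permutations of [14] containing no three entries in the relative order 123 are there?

For any fixed pattern of length 3, the pattern-avoiding permutations of [14] number C_14.
C_14 = C(28,14)/15 = 40116600/15 = 2674440.

2674440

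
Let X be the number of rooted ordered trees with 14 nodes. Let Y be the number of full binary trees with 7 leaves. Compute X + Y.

743032

Rooted ordered (plane) trees on m nodes have m−1 edges and are counted by C_{m−1}; m = 14 gives C_13. So X = C_13 = 742900.
Full binary trees with 7 leaves have 7−1 = 6 internal nodes, so there are C_6 of them. So Y = C_6 = 132.
X + Y = 742900 + 132 = 743032.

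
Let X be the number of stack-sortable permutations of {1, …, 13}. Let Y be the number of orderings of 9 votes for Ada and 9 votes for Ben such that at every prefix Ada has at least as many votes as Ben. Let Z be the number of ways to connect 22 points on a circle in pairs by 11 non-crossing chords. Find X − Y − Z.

679252

Stack-sortable permutations are exactly the 231-avoiding ones, counted by C_n; here n = 13. So X = C_13 = 742900.
Reading a vote for the leader as '(' and for the other as ')' turns such a sequence into a balanced string of 9 pairs, so the count is C_9. So Y = C_9 = 4862.
Non-crossing perfect matchings of 2n points on a circle are counted by C_n; with 22 points, n = 11. So Z = C_11 = 58786.
X − Y − Z = 742900 − 4862 − 58786 = 679252.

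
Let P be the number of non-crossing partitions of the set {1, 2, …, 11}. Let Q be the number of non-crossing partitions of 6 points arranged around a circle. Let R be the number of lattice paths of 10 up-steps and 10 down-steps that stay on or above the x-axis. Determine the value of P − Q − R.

Non-crossing partitions of an n-element set are counted by C_n; here n = 11. So P = C_11 = 58786.
The non-crossing partitions of [6] form a lattice of size C_6. So Q = C_6 = 132.
Dyck paths of semilength n (length 2n) are counted by C_n; here n = 10. So R = C_10 = 16796.
P − Q − R = 58786 − 132 − 16796 = 41858.

41858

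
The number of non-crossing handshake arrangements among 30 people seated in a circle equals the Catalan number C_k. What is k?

With 30 = 2·15 people, non-crossing handshake pairings are non-crossing perfect matchings on a circle, counted by C_15.

15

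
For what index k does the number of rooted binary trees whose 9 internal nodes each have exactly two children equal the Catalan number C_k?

The number of full binary trees on 9 internal nodes is the Catalan number C_9.

9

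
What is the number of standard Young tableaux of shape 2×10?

16796

By the hook-length formula (or a Dyck-path bijection), SYT of shape 2×10 number C_10.
C_10 = C_9 · 2(2·9+1)/(9+2) = 4862 · 38/11 = 16796.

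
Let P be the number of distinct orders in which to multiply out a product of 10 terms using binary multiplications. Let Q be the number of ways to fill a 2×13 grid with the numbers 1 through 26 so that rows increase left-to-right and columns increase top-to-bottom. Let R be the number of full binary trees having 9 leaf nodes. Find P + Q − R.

746332

Bracketing 10 factors into binary products is counted by C_{10−1} = C_9. So P = C_9 = 4862.
Standard Young tableaux of shape 2×n are counted by C_n; here n = 13. So Q = C_13 = 742900.
A full binary tree with L leaves has L−1 internal nodes and is counted by C_{L−1}; L = 9 gives C_8. So R = C_8 = 1430.
P + Q − R = 4862 + 742900 − 1430 = 746332.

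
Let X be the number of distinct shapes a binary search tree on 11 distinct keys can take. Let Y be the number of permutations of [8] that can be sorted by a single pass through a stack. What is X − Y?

57356

Rooted binary trees with 11 nodes (each child slot possibly empty) number C_11. So X = C_11 = 58786.
By Knuth's characterisation, the stack-sortable permutations of length 8 are the 231-avoiders, numbering C_8. So Y = C_8 = 1430.
X − Y = 58786 − 1430 = 57356.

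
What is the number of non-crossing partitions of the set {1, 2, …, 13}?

742900

Non-crossing partitions of an n-element set are counted by C_n; here n = 13.
C_13 = C_12 · 2(2·12+1)/(12+2) = 208012 · 50/14 = 742900.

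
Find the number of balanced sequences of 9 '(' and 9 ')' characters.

With 9 pairs the number of balanced bracket strings is the Catalan number C_9.
C_9 = C_8 · 2(2·8+1)/(8+2) = 1430 · 34/10 = 4862.

4862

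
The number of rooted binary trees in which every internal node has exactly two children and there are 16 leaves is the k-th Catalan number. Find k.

Full binary trees with 16 leaves have 16−1 = 15 internal nodes, so there are C_15 of them.

15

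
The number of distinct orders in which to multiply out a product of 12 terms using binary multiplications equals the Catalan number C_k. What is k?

11

Ways to associate a product of 12 factors correspond to binary trees on 12 leaves, so the count is C_11.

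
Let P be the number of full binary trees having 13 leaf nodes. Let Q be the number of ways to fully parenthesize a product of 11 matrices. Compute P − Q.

A full binary tree with L leaves has L−1 internal nodes and is counted by C_{L−1}; L = 13 gives C_12. So P = C_12 = 208012.
Parenthesizations of m factors correspond to full binary trees with m leaves, counted by C_{m−1}; m = 11 gives C_10. So Q = C_10 = 16796.
P − Q = 208012 − 16796 = 191216.

191216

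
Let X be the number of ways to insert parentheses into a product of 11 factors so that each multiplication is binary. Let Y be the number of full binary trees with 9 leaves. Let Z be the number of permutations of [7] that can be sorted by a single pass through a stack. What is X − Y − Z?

14937

Parenthesizations of m factors correspond to full binary trees with m leaves, counted by C_{m−1}; m = 11 gives C_10. So X = C_10 = 16796.
Full binary trees with 9 leaves have 9−1 = 8 internal nodes, so there are C_8 of them. So Y = C_8 = 1430.
By Knuth's characterisation, the stack-sortable permutations of length 7 are the 231-avoiders, numbering C_7. So Z = C_7 = 429.
X − Y − Z = 16796 − 1430 − 429 = 14937.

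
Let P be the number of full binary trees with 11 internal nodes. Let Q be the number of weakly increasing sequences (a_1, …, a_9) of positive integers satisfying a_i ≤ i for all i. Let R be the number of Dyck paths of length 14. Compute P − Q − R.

53495

The number of full binary trees on 11 internal nodes is the Catalan number C_11. So P = C_11 = 58786.
Such sub-staircase sequences of length n are counted by C_n; here n = 9. So Q = C_9 = 4862.
Paths of 7 up- and 7 down-steps that never dip below the axis are Dyck paths; their count is C_7. So R = C_7 = 429.
P − Q − R = 58786 − 4862 − 429 = 53495.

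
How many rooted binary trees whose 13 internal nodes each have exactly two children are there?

742900

The number of full binary trees on 13 internal nodes is the Catalan number C_13.
C_13 = C_12 · 2(2·12+1)/(12+2) = 208012 · 50/14 = 742900.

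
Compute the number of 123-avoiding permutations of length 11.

For any fixed pattern of length 3, the pattern-avoiding permutations of [11] number C_11.
C_11 = C_10 · 2(2·10+1)/(10+2) = 16796 · 42/12 = 58786.

58786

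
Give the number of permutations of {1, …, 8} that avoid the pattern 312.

1430

Permutations of [n] avoiding any single length-3 pattern are counted by C_n; here n = 8.
C_8 = C(16,8)/9 = 12870/9 = 1430.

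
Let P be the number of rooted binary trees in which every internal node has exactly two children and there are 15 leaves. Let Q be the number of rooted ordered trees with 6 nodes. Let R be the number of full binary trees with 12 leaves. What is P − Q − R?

Full binary trees with 15 leaves have 15−1 = 14 internal nodes, so there are C_14 of them. So P = C_14 = 2674440.
A rooted plane tree on 6 nodes has 5 edges, and such trees are counted by C_5. So Q = C_5 = 42.
Full binary trees with 12 leaves have 12−1 = 11 internal nodes, so there are C_11 of them. So R = C_11 = 58786.
P − Q − R = 2674440 − 42 − 58786 = 2615612.

2615612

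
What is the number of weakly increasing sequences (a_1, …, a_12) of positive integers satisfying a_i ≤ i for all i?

208012

Weakly increasing sequences with a_i ≤ i biject with Dyck paths of semilength 12, so there are C_12.
C_12 = 208012.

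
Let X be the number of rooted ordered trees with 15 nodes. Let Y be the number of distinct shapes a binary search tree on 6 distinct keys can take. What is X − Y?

2674308

A rooted plane tree on 15 nodes has 14 edges, and such trees are counted by C_14. So X = C_14 = 2674440.
There are C_n binary search tree shapes on n keys; with n = 6 that is C_6. So Y = C_6 = 132.
X − Y = 2674440 − 132 = 2674308.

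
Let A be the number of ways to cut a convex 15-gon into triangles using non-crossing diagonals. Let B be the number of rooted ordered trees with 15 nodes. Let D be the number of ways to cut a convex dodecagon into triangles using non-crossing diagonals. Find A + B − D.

The number of triangulations of a 15-gon is the Catalan number C_13 (index = sides − 2). So A = C_13 = 742900.
Rooted ordered (plane) trees on m nodes have m−1 edges and are counted by C_{m−1}; m = 15 gives C_14. So B = C_14 = 2674440.
Triangulations of a convex m-gon are counted by C_{m−2}; with m = 12 this is C_10. So D = C_10 = 16796.
A + B − D = 742900 + 2674440 − 16796 = 3400544.

3400544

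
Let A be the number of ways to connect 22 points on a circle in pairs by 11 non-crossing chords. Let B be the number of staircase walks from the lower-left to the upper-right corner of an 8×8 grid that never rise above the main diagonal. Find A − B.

Non-crossing perfect matchings of 2n points on a circle are counted by C_n; with 22 points, n = 11. So A = C_11 = 58786.
Monotone paths in an n×n grid that stay weakly below the diagonal are counted by C_n; here n = 8. So B = C_8 = 1430.
A − B = 58786 − 1430 = 57356.

57356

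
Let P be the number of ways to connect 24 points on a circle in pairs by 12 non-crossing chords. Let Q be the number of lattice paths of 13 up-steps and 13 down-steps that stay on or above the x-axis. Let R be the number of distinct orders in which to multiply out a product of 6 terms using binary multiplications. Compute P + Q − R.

950870

Non-crossing perfect matchings of 2n points on a circle are counted by C_n; with 24 points, n = 12. So P = C_12 = 208012.
A Dyck path with 13 up-steps and 13 down-steps has semilength 13, so there are C_13 of them. So Q = C_13 = 742900.
Bracketing 6 factors into binary products is counted by C_{6−1} = C_5. So R = C_5 = 42.
P + Q − R = 208012 + 742900 − 42 = 950870.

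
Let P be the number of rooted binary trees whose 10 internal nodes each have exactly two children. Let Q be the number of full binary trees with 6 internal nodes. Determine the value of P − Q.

Full binary trees with n internal nodes are counted by C_n; here n = 10. So P = C_10 = 16796.
The number of full binary trees on 6 internal nodes is the Catalan number C_6. So Q = C_6 = 132.
P − Q = 16796 − 132 = 16664.

16664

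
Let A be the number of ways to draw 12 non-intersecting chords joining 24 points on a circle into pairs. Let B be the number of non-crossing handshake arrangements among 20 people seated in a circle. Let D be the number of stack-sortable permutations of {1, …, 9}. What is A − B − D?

Non-crossing perfect matchings of 2n points on a circle are counted by C_n; with 24 points, n = 12. So A = C_12 = 208012.
Non-crossing handshake pairings of 2n people are counted by C_n; 20 people gives n = 10. So B = C_10 = 16796.
By Knuth's characterisation, the stack-sortable permutations of length 9 are the 231-avoiders, numbering C_9. So D = C_9 = 4862.
A − B − D = 208012 − 16796 − 4862 = 186354.

186354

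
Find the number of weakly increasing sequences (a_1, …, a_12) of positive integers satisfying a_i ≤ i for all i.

Weakly increasing sequences with a_i ≤ i biject with Dyck paths of semilength 12, so there are C_12.
C_12 = C_11 · 2(2·11+1)/(11+2) = 58786 · 46/13 = 208012.

208012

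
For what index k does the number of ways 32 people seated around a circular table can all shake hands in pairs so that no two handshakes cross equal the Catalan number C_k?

16

With 32 = 2·16 people, non-crossing handshake pairings are non-crossing perfect matchings on a circle, counted by C_16.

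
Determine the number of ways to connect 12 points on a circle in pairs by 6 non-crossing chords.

Pairing 12 circle points by 6 non-crossing chords gives C_6 matchings.
C_6 = C(12,6)/7 = 924/7 = 132.

132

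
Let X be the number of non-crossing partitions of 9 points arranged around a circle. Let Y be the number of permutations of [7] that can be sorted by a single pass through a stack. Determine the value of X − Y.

The non-crossing partitions of [9] form a lattice of size C_9. So X = C_9 = 4862.
By Knuth's characterisation, the stack-sortable permutations of length 7 are the 231-avoiders, numbering C_7. So Y = C_7 = 429.
X − Y = 4862 − 429 = 4433.

4433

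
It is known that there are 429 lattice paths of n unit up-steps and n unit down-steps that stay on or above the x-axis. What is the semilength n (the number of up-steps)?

7

Dyck paths of semilength n are counted by C_n. The Catalan number equal to 429 is C_7.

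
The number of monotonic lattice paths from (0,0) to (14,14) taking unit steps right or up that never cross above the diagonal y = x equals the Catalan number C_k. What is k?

14

Sub-diagonal monotone paths from (0,0) to (14,14) biject with Dyck paths of semilength 14, giving C_14.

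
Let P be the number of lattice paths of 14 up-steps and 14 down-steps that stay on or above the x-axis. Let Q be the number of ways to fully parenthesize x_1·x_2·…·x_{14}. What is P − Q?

1931540

A Dyck path with 14 up-steps and 14 down-steps has semilength 14, so there are C_14 of them. So P = C_14 = 2674440.
Ways to associate a product of 14 factors correspond to binary trees on 14 leaves, so the count is C_13. So Q = C_13 = 742900.
P − Q = 2674440 − 742900 = 1931540.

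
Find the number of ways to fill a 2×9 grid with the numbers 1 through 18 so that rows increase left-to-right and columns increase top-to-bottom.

Standard Young tableaux of shape 2×n are counted by C_n; here n = 9.
C_9 = C(18,9)/10 = 48620/10 = 4862.

4862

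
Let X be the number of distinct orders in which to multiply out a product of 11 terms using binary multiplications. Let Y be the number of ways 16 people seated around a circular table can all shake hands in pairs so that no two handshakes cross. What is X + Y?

Parenthesizations of m factors correspond to full binary trees with m leaves, counted by C_{m−1}; m = 11 gives C_10. So X = C_10 = 16796.
With 16 = 2·8 people, non-crossing handshake pairings are non-crossing perfect matchings on a circle, counted by C_8. So Y = C_8 = 1430.
X + Y = 16796 + 1430 = 18226.

18226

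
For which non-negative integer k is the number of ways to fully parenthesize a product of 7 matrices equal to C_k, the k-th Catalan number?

6

Parenthesizations of m factors correspond to full binary trees with m leaves, counted by C_{m−1}; m = 7 gives C_6.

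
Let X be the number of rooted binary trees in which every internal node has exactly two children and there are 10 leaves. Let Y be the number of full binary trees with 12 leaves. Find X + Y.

63648

Full binary trees with 10 leaves have 10−1 = 9 internal nodes, so there are C_9 of them. So X = C_9 = 4862.
Full binary trees with 12 leaves have 12−1 = 11 internal nodes, so there are C_11 of them. So Y = C_11 = 58786.
X + Y = 4862 + 58786 = 63648.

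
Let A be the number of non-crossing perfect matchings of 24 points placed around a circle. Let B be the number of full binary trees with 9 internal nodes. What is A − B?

203150

Non-crossing perfect matchings of 2n points on a circle are counted by C_n; with 24 points, n = 12. So A = C_12 = 208012.
Full binary trees with n internal nodes are counted by C_n; here n = 9. So B = C_9 = 4862.
A − B = 208012 − 4862 = 203150.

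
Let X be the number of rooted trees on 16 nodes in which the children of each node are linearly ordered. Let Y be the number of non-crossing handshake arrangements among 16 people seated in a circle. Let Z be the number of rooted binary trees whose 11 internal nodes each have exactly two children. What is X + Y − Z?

9637489

Rooted ordered (plane) trees on m nodes have m−1 edges and are counted by C_{m−1}; m = 16 gives C_15. So X = C_15 = 9694845.
With 16 = 2·8 people, non-crossing handshake pairings are non-crossing perfect matchings on a circle, counted by C_8. So Y = C_8 = 1430.
Full binary trees with n internal nodes are counted by C_n; here n = 11. So Z = C_11 = 58786.
X + Y − Z = 9694845 + 1430 − 58786 = 9637489.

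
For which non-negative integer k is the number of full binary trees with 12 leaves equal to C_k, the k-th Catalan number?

11

A full binary tree with L leaves has L−1 internal nodes and is counted by C_{L−1}; L = 12 gives C_11.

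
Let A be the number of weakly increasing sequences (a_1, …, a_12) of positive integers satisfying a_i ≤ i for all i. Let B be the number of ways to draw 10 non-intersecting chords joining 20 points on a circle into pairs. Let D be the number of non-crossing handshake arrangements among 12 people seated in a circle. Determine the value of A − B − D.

Such sub-staircase sequences of length n are counted by C_n; here n = 12. So A = C_12 = 208012.
Pairing 20 circle points by 10 non-crossing chords gives C_10 matchings. So B = C_10 = 16796.
With 12 = 2·6 people, non-crossing handshake pairings are non-crossing perfect matchings on a circle, counted by C_6. So D = C_6 = 132.
A − B − D = 208012 − 16796 − 132 = 191084.

191084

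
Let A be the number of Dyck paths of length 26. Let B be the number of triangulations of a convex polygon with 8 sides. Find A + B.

743032

Dyck paths of semilength n (length 2n) are counted by C_n; here n = 13. So A = C_13 = 742900.
Triangulations of a convex m-gon are counted by C_{m−2}; with m = 8 this is C_6. So B = C_6 = 132.
A + B = 742900 + 132 = 743032.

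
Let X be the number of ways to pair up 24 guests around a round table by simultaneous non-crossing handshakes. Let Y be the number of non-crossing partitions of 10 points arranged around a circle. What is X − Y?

191216

With 24 = 2·12 people, non-crossing handshake pairings are non-crossing perfect matchings on a circle, counted by C_12. So X = C_12 = 208012.
The non-crossing partitions of [10] form a lattice of size C_10. So Y = C_10 = 16796.
X − Y = 208012 − 16796 = 191216.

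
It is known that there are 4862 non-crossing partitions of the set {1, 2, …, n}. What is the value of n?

9

Non-crossing partitions of [n] are counted by C_n; 4862 = C_9.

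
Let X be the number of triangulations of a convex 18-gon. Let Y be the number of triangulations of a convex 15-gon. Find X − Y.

The number of triangulations of an 18-gon is the Catalan number C_16 (index = sides − 2). So X = C_16 = 35357670.
The number of triangulations of a 15-gon is the Catalan number C_13 (index = sides − 2). So Y = C_13 = 742900.
X − Y = 35357670 − 742900 = 34614770.

34614770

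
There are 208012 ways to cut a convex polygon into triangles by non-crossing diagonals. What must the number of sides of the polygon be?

Triangulations of a convex m-gon are counted by C_{m−2}. The Catalan number equal to 208012 is C_12.
So m − 2 = 12, giving m = 14 sides.

14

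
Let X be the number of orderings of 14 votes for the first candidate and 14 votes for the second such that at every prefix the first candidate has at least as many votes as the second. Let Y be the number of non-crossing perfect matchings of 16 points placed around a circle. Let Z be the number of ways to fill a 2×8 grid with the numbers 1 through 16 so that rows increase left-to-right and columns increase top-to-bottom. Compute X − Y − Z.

Reading a vote for the leader as '(' and for the other as ')' turns such a sequence into a balanced string of 14 pairs, so the count is C_14. So X = C_14 = 2674440.
Non-crossing perfect matchings of 2n points on a circle are counted by C_n; with 16 points, n = 8. So Y = C_8 = 1430.
By the hook-length formula (or a Dyck-path bijection), SYT of shape 2×8 number C_8. So Z = C_8 = 1430.
X − Y − Z = 2674440 − 1430 − 1430 = 2671580.

2671580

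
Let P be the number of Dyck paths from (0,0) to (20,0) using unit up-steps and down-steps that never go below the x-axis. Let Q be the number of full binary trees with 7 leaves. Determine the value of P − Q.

A Dyck path with 10 up-steps and 10 down-steps has semilength 10, so there are C_10 of them. So P = C_10 = 16796.
Full binary trees with 7 leaves have 7−1 = 6 internal nodes, so there are C_6 of them. So Q = C_6 = 132.
P − Q = 16796 − 132 = 16664.

16664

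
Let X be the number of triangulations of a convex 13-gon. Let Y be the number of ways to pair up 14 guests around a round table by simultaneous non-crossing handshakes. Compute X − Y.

Triangulations of a convex m-gon are counted by C_{m−2}; with m = 13 this is C_11. So X = C_11 = 58786.
Non-crossing handshake pairings of 2n people are counted by C_n; 14 people gives n = 7. So Y = C_7 = 429.
X − Y = 58786 − 429 = 58357.

58357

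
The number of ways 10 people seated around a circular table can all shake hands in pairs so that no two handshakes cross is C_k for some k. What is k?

5

Non-crossing handshake pairings of 2n people are counted by C_n; 10 people gives n = 5.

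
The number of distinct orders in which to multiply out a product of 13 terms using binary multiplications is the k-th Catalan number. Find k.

Bracketing 13 factors into binary products is counted by C_{13−1} = C_12.

12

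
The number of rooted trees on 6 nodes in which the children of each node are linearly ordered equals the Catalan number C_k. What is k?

5

Rooted ordered (plane) trees on m nodes have m−1 edges and are counted by C_{m−1}; m = 6 gives C_5.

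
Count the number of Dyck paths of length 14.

A Dyck path with 7 up-steps and 7 down-steps has semilength 7, so there are C_7 of them.
C_7 = C(14,7)/8 = 3432/8 = 429.

429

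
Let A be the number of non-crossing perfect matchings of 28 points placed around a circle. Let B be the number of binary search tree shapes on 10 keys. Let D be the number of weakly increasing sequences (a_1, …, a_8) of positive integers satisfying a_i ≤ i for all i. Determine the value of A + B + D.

2692666

Pairing 28 circle points by 14 non-crossing chords gives C_14 matchings. So A = C_14 = 2674440.
Rooted binary trees with 10 nodes (each child slot possibly empty) number C_10. So B = C_10 = 16796.
Weakly increasing sequences with a_i ≤ i biject with Dyck paths of semilength 8, so there are C_8. So D = C_8 = 1430.
A + B + D = 2674440 + 16796 + 1430 = 2692666.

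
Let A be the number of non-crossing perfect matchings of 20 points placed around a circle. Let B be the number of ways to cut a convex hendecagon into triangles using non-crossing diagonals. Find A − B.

Non-crossing perfect matchings of 2n points on a circle are counted by C_n; with 20 points, n = 10. So A = C_10 = 16796.
The number of triangulations of an 11-gon is the Catalan number C_9 (index = sides − 2). So B = C_9 = 4862.
A − B = 16796 − 4862 = 11934.

11934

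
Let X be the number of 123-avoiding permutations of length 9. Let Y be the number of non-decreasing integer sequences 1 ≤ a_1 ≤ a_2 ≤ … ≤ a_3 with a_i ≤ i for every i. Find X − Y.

4857

For any fixed pattern of length 3, the pattern-avoiding permutations of [9] number C_9. So X = C_9 = 4862.
Such sub-staircase sequences of length n are counted by C_n; here n = 3. So Y = C_3 = 5.
X − Y = 4862 − 5 = 4857.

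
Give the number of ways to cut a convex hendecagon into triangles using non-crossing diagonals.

Triangulations of a convex m-gon are counted by C_{m−2}; with m = 11 this is C_9.
C_9 = C(18,9)/10 = 48620/10 = 4862.

4862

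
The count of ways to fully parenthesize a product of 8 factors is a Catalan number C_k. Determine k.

Bracketing 8 factors into binary products is counted by C_{8−1} = C_7.

7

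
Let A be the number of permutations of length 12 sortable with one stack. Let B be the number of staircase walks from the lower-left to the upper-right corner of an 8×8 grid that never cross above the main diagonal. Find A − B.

By Knuth's characterisation, the stack-sortable permutations of length 12 are the 231-avoiders, numbering C_12. So A = C_12 = 208012.
Sub-diagonal monotone paths from (0,0) to (8,8) biject with Dyck paths of semilength 8, giving C_8. So B = C_8 = 1430.
A − B = 208012 − 1430 = 206582.

206582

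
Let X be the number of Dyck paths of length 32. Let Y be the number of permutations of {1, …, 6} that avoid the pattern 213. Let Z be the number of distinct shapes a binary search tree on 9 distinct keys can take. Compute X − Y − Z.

35352676

Paths of 16 up- and 16 down-steps that never dip below the axis are Dyck paths; their count is C_16. So X = C_16 = 35357670.
For any fixed pattern of length 3, the pattern-avoiding permutations of [6] number C_6. So Y = C_6 = 132.
There are C_n binary search tree shapes on n keys; with n = 9 that is C_9. So Z = C_9 = 4862.
X − Y − Z = 35357670 − 132 − 4862 = 35352676.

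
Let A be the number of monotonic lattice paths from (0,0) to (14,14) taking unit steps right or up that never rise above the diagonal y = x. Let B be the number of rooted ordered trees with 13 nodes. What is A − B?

Monotone paths in an n×n grid that stay weakly below the diagonal are counted by C_n; here n = 14. So A = C_14 = 2674440.
Rooted ordered (plane) trees on m nodes have m−1 edges and are counted by C_{m−1}; m = 13 gives C_12. So B = C_12 = 208012.
A − B = 2674440 − 208012 = 2466428.

2466428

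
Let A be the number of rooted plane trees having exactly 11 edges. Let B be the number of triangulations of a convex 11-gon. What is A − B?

Rooted ordered trees with n edges are counted by C_n; here n = 11. So A = C_11 = 58786.
A convex 11-gon is triangulated into 9 triangles, and the number of such triangulations is the Catalan number C_{11−2} = C_9. So B = C_9 = 4862.
A − B = 58786 − 4862 = 53924.

53924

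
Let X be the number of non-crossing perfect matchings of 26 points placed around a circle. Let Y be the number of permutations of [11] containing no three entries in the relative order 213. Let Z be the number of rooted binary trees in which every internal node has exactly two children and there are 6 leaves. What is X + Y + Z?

Pairing 26 circle points by 13 non-crossing chords gives C_13 matchings. So X = C_13 = 742900.
Permutations of [n] avoiding any single length-3 pattern are counted by C_n; here n = 11. So Y = C_11 = 58786.
Full binary trees with 6 leaves have 6−1 = 5 internal nodes, so there are C_5 of them. So Z = C_5 = 42.
X + Y + Z = 742900 + 58786 + 42 = 801728.

801728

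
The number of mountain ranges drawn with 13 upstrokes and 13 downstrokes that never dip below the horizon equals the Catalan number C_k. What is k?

13

Dyck paths of semilength n (length 2n) are counted by C_n; here n = 13.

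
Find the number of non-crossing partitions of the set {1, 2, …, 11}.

58786

Non-crossing partitions of an n-element set are counted by C_n; here n = 11.
C_11 = 58786.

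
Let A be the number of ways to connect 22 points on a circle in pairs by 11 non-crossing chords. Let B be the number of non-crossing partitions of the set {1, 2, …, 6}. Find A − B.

Pairing 22 circle points by 11 non-crossing chords gives C_11 matchings. So A = C_11 = 58786.
Non-crossing partitions of an n-element set are counted by C_n; here n = 6. So B = C_6 = 132.
A − B = 58786 − 132 = 58654.

58654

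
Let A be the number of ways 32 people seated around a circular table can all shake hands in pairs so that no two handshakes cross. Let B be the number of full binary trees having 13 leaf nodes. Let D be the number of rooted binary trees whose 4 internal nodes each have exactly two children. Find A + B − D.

35565668

Non-crossing handshake pairings of 2n people are counted by C_n; 32 people gives n = 16. So A = C_16 = 35357670.
A full binary tree with L leaves has L−1 internal nodes and is counted by C_{L−1}; L = 13 gives C_12. So B = C_12 = 208012.
The number of full binary trees on 4 internal nodes is the Catalan number C_4. So D = C_4 = 14.
A + B − D = 35357670 + 208012 − 14 = 35565668.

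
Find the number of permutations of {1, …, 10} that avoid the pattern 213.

16796

For any fixed pattern of length 3, the pattern-avoiding permutations of [10] number C_10.
C_10 = 16796.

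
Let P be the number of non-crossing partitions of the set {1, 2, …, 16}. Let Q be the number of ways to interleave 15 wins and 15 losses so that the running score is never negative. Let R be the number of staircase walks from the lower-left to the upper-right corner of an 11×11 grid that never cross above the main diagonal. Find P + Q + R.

The non-crossing partitions of [16] form a lattice of size C_16. So P = C_16 = 35357670.
Reading a vote for the leader as '(' and for the other as ')' turns such a sequence into a balanced string of 15 pairs, so the count is C_15. So Q = C_15 = 9694845.
Sub-diagonal monotone paths from (0,0) to (11,11) biject with Dyck paths of semilength 11, giving C_11. So R = C_11 = 58786.
P + Q + R = 35357670 + 9694845 + 58786 = 45111301.

45111301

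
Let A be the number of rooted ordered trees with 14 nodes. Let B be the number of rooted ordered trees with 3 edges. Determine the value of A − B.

Rooted ordered (plane) trees on m nodes have m−1 edges and are counted by C_{m−1}; m = 14 gives C_13. So A = C_13 = 742900.
A rooted plane tree with 3 edges has 4 nodes, and the count is C_3. So B = C_3 = 5.
A − B = 742900 − 5 = 742895.

742895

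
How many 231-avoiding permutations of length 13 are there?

Permutations of [n] avoiding any single length-3 pattern are counted by C_n; here n = 13.
C_13 = C(26,13)/14 = 10400600/14 = 742900.

742900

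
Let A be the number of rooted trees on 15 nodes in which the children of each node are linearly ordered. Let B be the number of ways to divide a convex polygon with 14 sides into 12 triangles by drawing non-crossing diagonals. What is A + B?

Rooted ordered (plane) trees on m nodes have m−1 edges and are counted by C_{m−1}; m = 15 gives C_14. So A = C_14 = 2674440.
Triangulations of a convex m-gon are counted by C_{m−2}; with m = 14 this is C_12. So B = C_12 = 208012.
A + B = 2674440 + 208012 = 2882452.

2882452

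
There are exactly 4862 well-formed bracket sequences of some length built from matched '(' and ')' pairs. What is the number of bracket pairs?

9

Balanced strings of n bracket-pairs are counted by C_n. The Catalan number equal to 4862 is C_9.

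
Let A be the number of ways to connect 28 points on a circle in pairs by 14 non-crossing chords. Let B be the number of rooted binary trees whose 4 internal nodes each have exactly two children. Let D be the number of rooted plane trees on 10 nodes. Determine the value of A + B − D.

Pairing 28 circle points by 14 non-crossing chords gives C_14 matchings. So A = C_14 = 2674440.
Full binary trees with n internal nodes are counted by C_n; here n = 4. So B = C_4 = 14.
A rooted plane tree on 10 nodes has 9 edges, and such trees are counted by C_9. So D = C_9 = 4862.
A + B − D = 2674440 + 14 − 4862 = 2669592.

2669592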